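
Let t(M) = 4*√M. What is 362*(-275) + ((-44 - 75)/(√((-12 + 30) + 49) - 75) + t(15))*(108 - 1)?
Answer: -78906275/794 + 428*√15 + 1819*√67/794 ≈ -97702.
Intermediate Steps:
362*(-275) + ((-44 - 75)/(√((-12 + 30) + 49) - 75) + t(15))*(108 - 1) = 362*(-275) + ((-44 - 75)/(√((-12 + 30) + 49) - 75) + 4*√15)*(108 - 1) = -99550 + (-119/(√(18 + 49) - 75) + 4*√15)*107 = -99550 + (-119/(√67 - 75) + 4*√15)*107 = -99550 + (-119/(-75 + √67) + 4*√15)*107 = -99550 + (-12733/(-75 + √67) + 428*√15) = -99550 - 12733/(-75 + √67) + 428*√15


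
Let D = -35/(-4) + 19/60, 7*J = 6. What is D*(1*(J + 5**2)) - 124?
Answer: 11596/105 ≈ 110.44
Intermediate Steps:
J = 6/7 (J = (1/7)*6 = 6/7 ≈ 0.85714)
D = 136/15 (D = -35*(-1/4) + 19*(1/60) = 35/4 + 19/60 = 136/15 ≈ 9.0667)
D*(1*(J + 5**2)) - 124 = 136*(1*(6/7 + 5**2))/15 - 124 = 136*(1*(6/7 + 25))/15 - 124 = 136*(1*(181/7))/15 - 124 = (136/15)*(181/7) - 124 = 24616/105 - 124 = 11596/105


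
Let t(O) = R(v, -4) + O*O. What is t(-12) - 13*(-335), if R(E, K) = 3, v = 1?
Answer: 4502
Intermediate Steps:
t(O) = 3 + O**2 (t(O) = 3 + O*O = 3 + O**2)
t(-12) - 13*(-335) = (3 + (-12)**2) - 13*(-335) = (3 + 144) - 1*(-4355) = 147 + 4355 = 4502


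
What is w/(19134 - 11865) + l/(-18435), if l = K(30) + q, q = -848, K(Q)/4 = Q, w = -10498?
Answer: -20915422/14889335 ≈ -1.4047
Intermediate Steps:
K(Q) = 4*Q
l = -728 (l = 4*30 - 848 = 120 - 848 = -728)
w/(19134 - 11865) + l/(-18435) = -10498/(19134 - 11865) - 728/(-18435) = -10498/7269 - 728*(-1/18435) = -10498*1/7269 + 728/18435 = -10498/7269 + 728/18435 = -20915422/14889335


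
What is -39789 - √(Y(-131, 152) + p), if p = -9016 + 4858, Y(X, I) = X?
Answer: -39789 - I*√4289 ≈ -39789.0 - 65.49*I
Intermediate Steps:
p = -4158
-39789 - √(Y(-131, 152) + p) = -39789 - √(-131 - 4158) = -39789 - √(-4289) = -39789 - I*√4289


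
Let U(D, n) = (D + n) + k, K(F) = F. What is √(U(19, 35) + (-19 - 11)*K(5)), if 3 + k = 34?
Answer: I*√65 ≈ 8.0623*I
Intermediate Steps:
k = 31 (k = -3 + 34 = 31)
U(D, n) = 31 + D + n (U(D, n) = (D + n) + 31 = 31 + D + n)
√(U(19, 35) + (-19 - 11)*K(5)) = √((31 + 19 + 35) + (-19 - 11)*5) = √(85 - 30*5) = √(85 - 150) = √(-65) = I*√65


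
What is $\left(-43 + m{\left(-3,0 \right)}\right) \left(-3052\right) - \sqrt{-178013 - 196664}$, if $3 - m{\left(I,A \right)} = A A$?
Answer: $122080 - i \sqrt{374677} \approx 1.2208 \cdot 10^{5} - 612.11 i$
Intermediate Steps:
$m{\left(I,A \right)} = 3 - A^{2}$ ($m{\left(I,A \right)} = 3 - A A = 3 - A^{2}$)
$\left(-43 + m{\left(-3,0 \right)}\right) \left(-3052\right) - \sqrt{-178013 - 196664} = \left(-43 + \left(3 - 0^{2}\right)\right) \left(-3052\right) - \sqrt{-178013 - 196664} = \left(-43 + \left(3 - 0\right)\right) \left(-3052\right) - \sqrt{-374677} = \left(-43 + \left(3 + 0\right)\right) \left(-3052\right) - i \sqrt{374677} = \left(-43 + 3\right) \left(-3052\right) - i \sqrt{374677} = \left(-40\right) \left(-3052\right) - i \sqrt{374677} = 122080 - i \sqrt{374677}$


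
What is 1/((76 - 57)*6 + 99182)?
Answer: 1/99296 ≈ 1.0071e-5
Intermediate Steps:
1/((76 - 57)*6 + 99182) = 1/(19*6 + 99182) = 1/(114 + 99182) = 1/99296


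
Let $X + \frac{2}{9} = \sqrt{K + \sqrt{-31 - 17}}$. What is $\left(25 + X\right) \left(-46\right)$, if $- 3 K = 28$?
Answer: $- \frac{10258}{9} - \frac{92 \sqrt{-21 + 9 i \sqrt{3}}}{3} \approx -1189.0 - 148.9 i$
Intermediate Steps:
$K = - \frac{28}{3}$ ($K = \left(- \frac{1}{3}\right) 28 = - \frac{28}{3} \approx -9.3333$)
$X = - \frac{2}{9} + \sqrt{- \frac{28}{3} + 4 i \sqrt{3}}$ ($X = - \frac{2}{9} + \sqrt{- \frac{28}{3} + \sqrt{-31 - 17}} = - \frac{2}{9} + \sqrt{- \frac{28}{3} + \sqrt{-48}} = - \frac{2}{9} + \sqrt{- \frac{28}{3} + 4 i \sqrt{3}} \approx 0.84792 + 3.2371 i$)
$\left(25 + X\right) \left(-46\right) = \left(25 - \left(\frac{2}{9} - \frac{2 \sqrt{-21 + 9 i \sqrt{3}}}{3}\right)\right) \left(-46\right) = \left(\frac{223}{9} + \frac{2 \sqrt{-21 + 9 i \sqrt{3}}}{3}\right) \left(-46\right) = - \frac{10258}{9} - \frac{92 \sqrt{-21 + 9 i \sqrt{3}}}{3}$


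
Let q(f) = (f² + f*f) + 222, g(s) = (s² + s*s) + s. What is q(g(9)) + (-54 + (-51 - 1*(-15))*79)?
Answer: 55806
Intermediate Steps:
g(s) = s + 2*s² (g(s) = (s² + s²) + s = 2*s² + s = s + 2*s²)
q(f) = 222 + 2*f² (q(f) = (f² + f²) + 222 = 2*f² + 222 = 222 + 2*f²)
q(g(9)) + (-54 + (-51 - 1*(-15))*79) = (222 + 2*(9*(1 + 2*9))²) + (-54 + (-51 - 1*(-15))*79) = (222 + 2*(9*(1 + 18))²) + (-54 + (-51 + 15)*79) = (222 + 2*(9*19)²) + (-54 - 36*79) = (222 + 2*171²) + (-54 - 2844) = (222 + 2*29241) - 2898 = (222 + 58482) - 2898 = 58704 - 2898 = 55806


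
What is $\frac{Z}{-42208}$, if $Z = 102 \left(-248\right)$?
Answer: $\frac{1581}{2638} \approx 0.59932$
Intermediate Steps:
$Z = -25296$
$\frac{Z}{-42208} = - \frac{25296}{-42208} = \left(-25296\right) \left(- \frac{1}{42208}\right) = \frac{1581}{2638}$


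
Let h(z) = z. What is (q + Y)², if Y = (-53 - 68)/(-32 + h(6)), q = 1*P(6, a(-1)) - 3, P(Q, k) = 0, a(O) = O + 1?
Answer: 1849/676 ≈ 2.7352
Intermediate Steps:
a(O) = 1 + O
q = -3 (q = 1*0 - 3 = 0 - 3 = -3)
Y = 121/26 (Y = (-53 - 68)/(-32 + 6) = -121/(-26) = -121*(-1/26) = 121/26 ≈ 4.6538)
(q + Y)² = (-3 + 121/26)² = (43/26)² = 1849/676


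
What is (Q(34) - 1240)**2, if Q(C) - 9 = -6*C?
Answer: 2059225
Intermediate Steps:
Q(C) = 9 - 6*C
(Q(34) - 1240)**2 = ((9 - 6*34) - 1240)**2 = ((9 - 204) - 1240)**2 = (-195 - 1240)**2 = (-1435)**2 = 2059225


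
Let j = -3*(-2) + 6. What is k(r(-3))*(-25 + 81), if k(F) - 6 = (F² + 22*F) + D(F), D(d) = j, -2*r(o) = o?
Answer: 2982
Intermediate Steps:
j = 12 (j = 6 + 6 = 12)
r(o) = -o/2
D(d) = 12
k(F) = 18 + F² + 22*F (k(F) = 6 + ((F² + 22*F) + 12) = 6 + (12 + F² + 22*F) = 18 + F² + 22*F)
k(r(-3))*(-25 + 81) = (18 + (-½*(-3))² + 22*(-½*(-3)))*(-25 + 81) = (18 + (3/2)² + 22*(3/2))*56 = (18 + 9/4 + 33)*56 = (213/4)*56 = 2982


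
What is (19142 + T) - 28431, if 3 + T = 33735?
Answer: 24443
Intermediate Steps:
T = 33732 (T = -3 + 33735 = 33732)
(19142 + T) - 28431 = (19142 + 33732) - 28431 = 52874 - 28431 = 24443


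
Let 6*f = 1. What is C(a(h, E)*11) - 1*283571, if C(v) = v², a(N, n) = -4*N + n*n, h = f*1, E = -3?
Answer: -2476514/9 ≈ -2.7517e+5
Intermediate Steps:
f = ⅙ (f = (⅙)*1 = ⅙ ≈ 0.16667)
h = ⅙ (h = (⅙)*1 = ⅙ ≈ 0.16667)
a(N, n) = n² - 4*N (a(N, n) = -4*N + n² = n² - 4*N)
C(a(h, E)*11) - 1*283571 = (((-3)² - 4*⅙)*11)² - 1*283571 = ((9 - ⅔)*11)² - 283571 = ((25/3)*11)² - 283571 = (275/3)² - 283571 = 75625/9 - 283571 = -2476514/9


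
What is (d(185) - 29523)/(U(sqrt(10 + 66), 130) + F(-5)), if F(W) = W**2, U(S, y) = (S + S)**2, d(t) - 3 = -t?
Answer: -29705/329 ≈ -90.289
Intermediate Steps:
d(t) = 3 - t
U(S, y) = 4*S**2 (U(S, y) = (2*S)**2 = 4*S**2)
(d(185) - 29523)/(U(sqrt(10 + 66), 130) + F(-5)) = ((3 - 1*185) - 29523)/(4*(sqrt(10 + 66))**2 + (-5)**2) = ((3 - 185) - 29523)/(4*(sqrt(76))**2 + 25) = (-182 - 29523)/(4*(2*sqrt(19))**2 + 25) = -29705/(4*76 + 25) = -29705/(304 + 25) = -29705/329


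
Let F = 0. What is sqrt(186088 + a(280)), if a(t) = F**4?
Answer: 2*sqrt(46522) ≈ 431.38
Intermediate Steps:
a(t) = 0 (a(t) = 0**4 = 0)
sqrt(186088 + a(280)) = sqrt(186088 + 0) = sqrt(186088) = 2*sqrt(46522)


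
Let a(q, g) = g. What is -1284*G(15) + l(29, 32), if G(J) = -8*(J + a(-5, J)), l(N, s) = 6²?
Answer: 308196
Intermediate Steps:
l(N, s) = 36
G(J) = -16*J (G(J) = -8*(J + J) = -16*J)
-1284*G(15) + l(29, 32) = -(-20544)*15 + 36 = -1284*(-240) + 36 = 308160 + 36 = 308196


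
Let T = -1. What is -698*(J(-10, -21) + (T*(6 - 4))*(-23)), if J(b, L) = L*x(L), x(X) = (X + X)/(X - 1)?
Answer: -45370/11 ≈ -4124.5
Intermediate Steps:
x(X) = 2*X/(-1 + X) (x(X) = (2*X)/(-1 + X) = 2*X/(-1 + X))
J(b, L) = 2*L²/(-1 + L) (J(b, L) = L*(2*L/(-1 + L)) = 2*L²/(-1 + L))
-698*(J(-10, -21) + (T*(6 - 4))*(-23)) = -698*(2*(-21)²/(-1 - 21) - (6 - 4)*(-23)) = -698*(2*441/(-22) - 1*2*(-23)) = -698*(2*441*(-1/22) - 2*(-23)) = -698*(-441/11 + 46) = -698*65/11 = -45370/11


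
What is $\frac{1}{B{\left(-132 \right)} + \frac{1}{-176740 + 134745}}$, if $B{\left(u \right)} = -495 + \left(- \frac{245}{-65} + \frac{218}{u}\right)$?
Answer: $- \frac{36031710}{17759392393} \approx -0.0020289$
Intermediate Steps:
$B{\left(u \right)} = - \frac{6386}{13} + \frac{218}{u}$ ($B{\left(u \right)} = -495 + \left(\left(-245\right) \left(- \frac{1}{65}\right) + \frac{218}{u}\right) = -495 + \left(\frac{49}{13} + \frac{218}{u}\right) = - \frac{6386}{13} + \frac{218}{u}$)
$\frac{1}{B{\left(-132 \right)} + \frac{1}{-176740 + 134745}} = \frac{1}{\left(- \frac{6386}{13} + \frac{218}{-132}\right) + \frac{1}{-176740 + 134745}} = \frac{1}{\left(- \frac{6386}{13} + 218 \left(- \frac{1}{132}\right)\right) + \frac{1}{-41995}} = \frac{1}{\left(- \frac{6386}{13} - \frac{109}{66}\right) - \frac{1}{41995}} = \frac{1}{- \frac{422893}{858} - \frac{1}{41995}} = \frac{1}{- \frac{17759392393}{36031710}} = - \frac{36031710}{17759392393}$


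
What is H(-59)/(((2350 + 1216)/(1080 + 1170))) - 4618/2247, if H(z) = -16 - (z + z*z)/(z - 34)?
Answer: 1374386036/124198431 ≈ 11.066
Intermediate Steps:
H(z) = -16 - (z + z²)/(-34 + z)
H(-59)/(((2350 + 1216)/(1080 + 1170))) - 4618/2247 = ((544 - 1*(-59)² - 17*(-59))/(-34 - 59))/(((2350 + 1216)/(1080 + 1170))) - 4618/2247 = ((544 - 1*3481 + 1003)/(-93))/((3566/2250)) - 4618*1/2247 = (-(544 - 3481 + 1003)/93)/((3566*(1/2250))) - 4618/2247 = (-1/93*(-1934))/(1783/1125) - 4618/2247 = (1934/93)*(1125/1783) - 4618/2247 = 725250/55273 - 4618/2247 = 1374386036/124198431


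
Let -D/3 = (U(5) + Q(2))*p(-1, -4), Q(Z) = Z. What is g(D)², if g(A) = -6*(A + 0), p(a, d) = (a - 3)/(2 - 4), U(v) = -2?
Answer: 0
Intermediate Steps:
p(a, d) = 3/2 - a/2 (p(a, d) = (-3 + a)/(-2) = (-3 + a)*(-½) = 3/2 - a/2)
D = 0 (D = -3*(-2 + 2)*(3/2 - ½*(-1)) = -0*(3/2 + ½) = -0*2 = -3*0 = 0)
g(A) = -6*A
g(D)² = (-6*0)² = 0² = 0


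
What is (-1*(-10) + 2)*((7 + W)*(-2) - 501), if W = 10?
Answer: -6420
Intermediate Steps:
(-1*(-10) + 2)*((7 + W)*(-2) - 501) = (-1*(-10) + 2)*((7 + 10)*(-2) - 501) = (10 + 2)*(17*(-2) - 501) = 12*(-34 - 501) = 12*(-535) = -6420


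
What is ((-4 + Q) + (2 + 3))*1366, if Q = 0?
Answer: 1366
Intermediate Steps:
((-4 + Q) + (2 + 3))*1366 = ((-4 + 0) + (2 + 3))*1366 = (-4 + 5)*1366 = 1*1366 = 1366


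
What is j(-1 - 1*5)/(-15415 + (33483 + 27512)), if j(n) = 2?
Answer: 1/22790 ≈ 4.3879e-5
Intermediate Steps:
j(-1 - 1*5)/(-15415 + (33483 + 27512)) = 2/(-15415 + (33483 + 27512)) = 2/(-15415 + 60995) = 2/45580 = 2*(1/45580) = 1/22790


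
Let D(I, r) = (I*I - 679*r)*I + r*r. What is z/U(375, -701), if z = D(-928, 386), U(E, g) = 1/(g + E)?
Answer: 181192926824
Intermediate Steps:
U(E, g) = 1/(E + g)
D(I, r) = r² + I*(I² - 679*r) (D(I, r) = (I² - 679*r)*I + r² = I*(I² - 679*r) + r² = r² + I*(I² - 679*r))
z = -555806524 (z = (-928)³ + 386² - 679*(-928)*386 = -799178752 + 148996 + 243223232 = -555806524)
z/U(375, -701) = -555806524/(1/(375 - 701)) = -555806524/(1/(-326)) = -555806524/(-1/326) = -555806524*(-326) = 181192926824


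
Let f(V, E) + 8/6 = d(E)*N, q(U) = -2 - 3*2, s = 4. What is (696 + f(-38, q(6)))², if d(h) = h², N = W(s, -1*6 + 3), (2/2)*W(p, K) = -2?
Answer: 2890000/9 ≈ 3.2111e+5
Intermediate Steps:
W(p, K) = -2
N = -2
q(U) = -8 (q(U) = -2 - 6 = -8)
f(V, E) = -4/3 - 2*E² (f(V, E) = -4/3 + E²*(-2) = -4/3 - 2*E²)
(696 + f(-38, q(6)))² = (696 + (-4/3 - 2*(-8)²))² = (696 + (-4/3 - 2*64))² = (696 + (-4/3 - 128))² = (696 - 388/3)² = (1700/3)² = 2890000/9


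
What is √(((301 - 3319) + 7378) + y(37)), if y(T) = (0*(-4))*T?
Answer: 2*√1090 ≈ 66.030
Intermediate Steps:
y(T) = 0 (y(T) = 0*T = 0)
√(((301 - 3319) + 7378) + y(37)) = √(((301 - 3319) + 7378) + 0) = √((-3018 + 7378) + 0) = √(4360 + 0) = √4360 = 2*√1090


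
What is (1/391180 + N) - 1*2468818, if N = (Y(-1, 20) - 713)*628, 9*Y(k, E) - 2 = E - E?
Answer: -10267685598751/3520620 ≈ -2.9164e+6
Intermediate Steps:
Y(k, E) = 2/9 (Y(k, E) = 2/9 + (E - E)/9 = 2/9 + (1/9)*0 = 2/9 + 0 = 2/9)
N = -4028620/9 (N = (2/9 - 713)*628 = -6415/9*628 = -4028620/9 ≈ -4.4762e+5)
(1/391180 + N) - 1*2468818 = (1/391180 - 4028620/9) - 1*2468818 = (1/391180 - 4028620/9) - 2468818 = -1575915571591/3520620 - 2468818 = -10267685598751/3520620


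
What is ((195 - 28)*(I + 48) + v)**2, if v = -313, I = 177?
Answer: 1388456644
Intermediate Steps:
((195 - 28)*(I + 48) + v)**2 = ((195 - 28)*(177 + 48) - 313)**2 = (167*225 - 313)**2 = (37575 - 313)**2 = 37262**2 = 1388456644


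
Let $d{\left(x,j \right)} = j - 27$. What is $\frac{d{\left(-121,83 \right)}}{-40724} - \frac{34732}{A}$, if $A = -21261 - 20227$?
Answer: $\frac{88256415}{105597332} \approx 0.83578$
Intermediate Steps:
$d{\left(x,j \right)} = -27 + j$
$A = -41488$
$\frac{d{\left(-121,83 \right)}}{-40724} - \frac{34732}{A} = \frac{-27 + 83}{-40724} - \frac{34732}{-41488} = 56 \left(- \frac{1}{40724}\right) - - \frac{8683}{10372} = - \frac{14}{10181} + \frac{8683}{10372} = \frac{88256415}{105597332}$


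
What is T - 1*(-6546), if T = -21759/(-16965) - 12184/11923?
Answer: 441378779489/67424565 ≈ 6546.3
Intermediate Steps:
T = 17576999/67424565 (T = -21759*(-1/16965) - 12184*1/11923 = 7253/5655 - 12184/11923 = 17576999/67424565 ≈ 0.26069)
T - 1*(-6546) = 17576999/67424565 - 1*(-6546) = 17576999/67424565 + 6546 = 441378779489/67424565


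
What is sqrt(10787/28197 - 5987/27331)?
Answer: sqrt(10789478376517334)/256884069 ≈ 0.40436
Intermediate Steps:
sqrt(10787/28197 - 5987/27331) = sqrt(126004058/770652207) = sqrt(10789478376517334)/256884069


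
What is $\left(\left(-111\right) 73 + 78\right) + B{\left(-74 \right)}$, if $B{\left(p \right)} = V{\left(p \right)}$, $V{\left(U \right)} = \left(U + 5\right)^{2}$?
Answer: $-3264$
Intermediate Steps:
$V{\left(U \right)} = \left(5 + U\right)^{2}$
$B{\left(p \right)} = \left(5 + p\right)^{2}$
$\left(\left(-111\right) 73 + 78\right) + B{\left(-74 \right)} = \left(\left(-111\right) 73 + 78\right) + \left(5 - 74\right)^{2} = \left(-8103 + 78\right) + \left(-69\right)^{2} = -8025 + 4761 = -3264$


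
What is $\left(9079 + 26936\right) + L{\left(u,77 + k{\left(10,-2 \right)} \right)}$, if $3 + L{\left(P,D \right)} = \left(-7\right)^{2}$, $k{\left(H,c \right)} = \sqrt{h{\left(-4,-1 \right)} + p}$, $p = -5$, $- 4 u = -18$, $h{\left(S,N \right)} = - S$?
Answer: $36061$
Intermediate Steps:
$u = \frac{9}{2}$ ($u = \left(- \frac{1}{4}\right) \left(-18\right) = \frac{9}{2} \approx 4.5$)
$k{\left(H,c \right)} = i$ ($k{\left(H,c \right)} = \sqrt{\left(-1\right) \left(-4\right) - 5} = \sqrt{4 - 5} = \sqrt{-1} = i$)
$L{\left(P,D \right)} = 46$ ($L{\left(P,D \right)} = -3 + \left(-7\right)^{2} = -3 + 49 = 46$)
$\left(9079 + 26936\right) + L{\left(u,77 + k{\left(10,-2 \right)} \right)} = \left(9079 + 26936\right) + 46 = 36015 + 46 = 36061$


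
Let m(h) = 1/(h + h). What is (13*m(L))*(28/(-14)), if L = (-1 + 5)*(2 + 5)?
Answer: -13/28 ≈ -0.46429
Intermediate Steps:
L = 28 (L = 4*7 = 28)
m(h) = 1/(2*h)
(13*m(L))*(28/(-14)) = (13*((1/2)/28))*(28/(-14)) = (13*((1/2)*(1/28)))*(28*(-1/14)) = (13*(1/56))*(-2) = (13/56)*(-2) = -13/28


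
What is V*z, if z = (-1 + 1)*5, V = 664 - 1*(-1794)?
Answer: 0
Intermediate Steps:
V = 2458 (V = 664 + 1794 = 2458)
z = 0 (z = 0*5 = 0)
V*z = 2458*0 = 0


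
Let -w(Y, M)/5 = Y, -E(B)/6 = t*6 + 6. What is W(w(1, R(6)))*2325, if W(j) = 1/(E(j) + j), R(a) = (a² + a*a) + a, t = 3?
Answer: -2325/149 ≈ -15.604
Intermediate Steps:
R(a) = a + 2*a² (R(a) = (a² + a²) + a = 2*a² + a = a + 2*a²)
E(B) = -144 (E(B) = -6*(3*6 + 6) = -6*(18 + 6) = -6*24 = -144)
w(Y, M) = -5*Y
W(j) = 1/(-144 + j)
W(w(1, R(6)))*2325 = 2325/(-144 - 5*1) = 2325/(-144 - 5) = 2325/(-149) = -1/149*2325 = -2325/149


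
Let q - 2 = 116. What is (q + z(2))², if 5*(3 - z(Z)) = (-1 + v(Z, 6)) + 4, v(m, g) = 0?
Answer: 362404/25 ≈ 14496.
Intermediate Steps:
q = 118 (q = 2 + 116 = 118)
z(Z) = 12/5 (z(Z) = 3 - ((-1 + 0) + 4)/5 = 3 - (-1 + 4)/5 = 3 - ⅕*3 = 3 - ⅗ = 12/5)
(q + z(2))² = (118 + 12/5)² = (602/5)² = 362404/25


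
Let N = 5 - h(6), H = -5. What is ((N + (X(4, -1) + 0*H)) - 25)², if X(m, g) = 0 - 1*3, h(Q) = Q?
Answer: 841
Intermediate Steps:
X(m, g) = -3 (X(m, g) = 0 - 3 = -3)
N = -1 (N = 5 - 1*6 = 5 - 6 = -1)
((N + (X(4, -1) + 0*H)) - 25)² = ((-1 + (-3 + 0*(-5))) - 25)² = ((-1 + (-3 + 0)) - 25)² = ((-1 - 3) - 25)² = (-4 - 25)² = (-29)² = 841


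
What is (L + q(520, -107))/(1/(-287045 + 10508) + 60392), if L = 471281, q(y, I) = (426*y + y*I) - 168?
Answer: 176152133241/16700622503 ≈ 10.548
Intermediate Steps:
q(y, I) = -168 + 426*y + I*y (q(y, I) = (426*y + I*y) - 168 = -168 + 426*y + I*y)
(L + q(520, -107))/(1/(-287045 + 10508) + 60392) = (471281 + (-168 + 426*520 - 107*520))/(1/(-287045 + 10508) + 60392) = (471281 + (-168 + 221520 - 55640))/(1/(-276537) + 60392) = (471281 + 165712)/(-1/276537 + 60392) = 636993/(16700622503/276537) = 636993*(276537/16700622503) = 176152133241/16700622503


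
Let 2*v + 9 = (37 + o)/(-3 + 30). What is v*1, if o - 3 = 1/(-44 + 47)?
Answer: -304/81 ≈ -3.7531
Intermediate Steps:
o = 10/3 (o = 3 + 1/(-44 + 47) = 3 + 1/3 = 10/3 ≈ 3.3333)
v = -304/81 (v = -9/2 + ((37 + 10/3)/(-3 + 30))/2 = -9/2 + ((121/3)/27)/2 = -9/2 + ((121/3)*(1/27))/2 = -9/2 + (1/2)*(121/81) = -9/2 + 121/162 = -304/81 ≈ -3.7531)
v*1 = -304/81*1 = -304/81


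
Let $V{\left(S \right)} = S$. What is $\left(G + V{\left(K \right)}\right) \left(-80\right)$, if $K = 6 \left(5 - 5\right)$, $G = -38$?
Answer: $3040$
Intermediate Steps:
$K = 0$ ($K = 6 \cdot 0 = 0$)
$\left(G + V{\left(K \right)}\right) \left(-80\right) = \left(-38 + 0\right) \left(-80\right) = \left(-38\right) \left(-80\right) = 3040$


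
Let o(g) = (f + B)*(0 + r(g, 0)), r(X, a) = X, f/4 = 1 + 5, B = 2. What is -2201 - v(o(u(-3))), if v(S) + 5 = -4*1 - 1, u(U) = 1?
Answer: -2191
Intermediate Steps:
f = 24 (f = 4*(1 + 5) = 4*6 = 24)
o(g) = 26*g (o(g) = (24 + 2)*(0 + g) = 26*g)
v(S) = -10 (v(S) = -5 + (-4*1 - 1) = -5 + (-4 - 1) = -5 - 5 = -10)
-2201 - v(o(u(-3))) = -2201 - 1*(-10) = -2201 + 10 = -2191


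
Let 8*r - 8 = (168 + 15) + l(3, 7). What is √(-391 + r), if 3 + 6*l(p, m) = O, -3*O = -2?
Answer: I*√52873/12 ≈ 19.162*I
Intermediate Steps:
O = ⅔ (O = -⅓*(-2) = ⅔ ≈ 0.66667)
l(p, m) = -7/18 (l(p, m) = -½ + (⅙)*(⅔) = -½ + ⅑ = -7/18)
r = 3431/144 (r = 1 + ((168 + 15) - 7/18)/8 = 1 + (183 - 7/18)/8 = 1 + (⅛)*(3287/18) = 1 + 3287/144 = 3431/144 ≈ 23.826)
√(-391 + r) = √(-391 + 3431/144) = √(-52873/144) = I*√52873/12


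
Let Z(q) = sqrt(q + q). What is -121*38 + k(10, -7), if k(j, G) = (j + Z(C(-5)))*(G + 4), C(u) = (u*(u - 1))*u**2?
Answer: -4628 - 30*sqrt(15) ≈ -4744.2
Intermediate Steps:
C(u) = u**3*(-1 + u) (C(u) = (u*(-1 + u))*u**2 = u**3*(-1 + u))
Z(q) = sqrt(2)*sqrt(q) (Z(q) = sqrt(2*q) = sqrt(2)*sqrt(q))
k(j, G) = (4 + G)*(j + 10*sqrt(15)) (k(j, G) = (j + sqrt(2)*sqrt((-5)**3*(-1 - 5)))*(G + 4) = (j + sqrt(2)*sqrt(-125*(-6)))*(4 + G) = (j + sqrt(2)*sqrt(750))*(4 + G) = (j + sqrt(2)*(5*sqrt(30)))*(4 + G) = (j + 10*sqrt(15))*(4 + G) = (4 + G)*(j + 10*sqrt(15)))
-121*38 + k(10, -7) = -121*38 + (4*10 + 40*sqrt(15) - 7*10 + 10*(-7)*sqrt(15)) = -4598 + (40 + 40*sqrt(15) - 70 - 70*sqrt(15)) = -4598 + (-30 - 30*sqrt(15)) = -4628 - 30*sqrt(15)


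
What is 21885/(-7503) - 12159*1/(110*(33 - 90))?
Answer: -5109997/5227090 ≈ -0.97760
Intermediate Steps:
21885/(-7503) - 12159*1/(110*(33 - 90)) = 21885*(-1/7503) - 12159/((-57*110)) = -7295/2501 - 12159/(-6270) = -7295/2501 - 12159*(-1/6270) = -7295/2501 + 4053/2090 = -5109997/5227090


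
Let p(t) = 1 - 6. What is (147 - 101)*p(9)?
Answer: -230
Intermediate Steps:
p(t) = -5
(147 - 101)*p(9) = (147 - 101)*(-5) = 46*(-5) = -230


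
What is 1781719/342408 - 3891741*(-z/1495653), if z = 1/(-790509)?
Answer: 78021238072271805/14994010270486808 ≈ 5.2035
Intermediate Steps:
z = -1/790509 ≈ -1.2650e-6
1781719/342408 - 3891741*(-z/1495653) = 1781719/342408 - 3891741/((-1495653/(-1/790509))) = 1781719*(1/342408) - 3891741/((-1495653*(-790509))) = 1781719/342408 - 3891741/1182327157377 = 1781719/342408 - 3891741*1/1182327157377 = 1781719/342408 - 1297247/394109052459 = 78021238072271805/14994010270486808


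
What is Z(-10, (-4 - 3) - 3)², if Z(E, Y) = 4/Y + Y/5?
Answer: 144/25 ≈ 5.7600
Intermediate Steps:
Z(E, Y) = 4/Y + Y/5 (Z(E, Y) = 4/Y + Y*(⅕) = 4/Y + Y/5)
Z(-10, (-4 - 3) - 3)² = (4/((-4 - 3) - 3) + ((-4 - 3) - 3)/5)² = (4/(-7 - 3) + (-7 - 3)/5)² = (4/(-10) + (⅕)*(-10))² = (4*(-⅒) - 2)² = (-⅖ - 2)² = (-12/5)² = 144/25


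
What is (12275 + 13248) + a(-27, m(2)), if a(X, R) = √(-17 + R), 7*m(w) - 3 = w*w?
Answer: 25523 + 4*I ≈ 25523.0 + 4.0*I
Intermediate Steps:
m(w) = 3/7 + w²/7 (m(w) = 3/7 + (w*w)/7 = 3/7 + w²/7)
(12275 + 13248) + a(-27, m(2)) = (12275 + 13248) + √(-17 + (3/7 + (⅐)*2²)) = 25523 + √(-17 + (3/7 + (⅐)*4)) = 25523 + √(-17 + (3/7 + 4/7)) = 25523 + √(-17 + 1) = 25523 + √(-16) = 25523 + 4*I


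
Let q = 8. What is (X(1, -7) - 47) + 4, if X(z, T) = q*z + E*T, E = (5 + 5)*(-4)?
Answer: 245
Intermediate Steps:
E = -40 (E = 10*(-4) = -40)
X(z, T) = -40*T + 8*z (X(z, T) = 8*z - 40*T = -40*T + 8*z)
(X(1, -7) - 47) + 4 = ((-40*(-7) + 8*1) - 47) + 4 = ((280 + 8) - 47) + 4 = (288 - 47) + 4 = 241 + 4 = 245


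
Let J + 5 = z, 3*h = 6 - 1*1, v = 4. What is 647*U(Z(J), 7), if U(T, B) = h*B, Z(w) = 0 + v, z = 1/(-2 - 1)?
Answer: 22645/3 ≈ 7548.3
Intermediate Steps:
z = -⅓ (z = 1/(-3) = -⅓ ≈ -0.33333)
h = 5/3 (h = (6 - 1*1)/3 = (6 - 1)/3 = (⅓)*5 = 5/3 ≈ 1.6667)
J = -16/3 (J = -5 - ⅓ = -16/3 ≈ -5.3333)
Z(w) = 4 (Z(w) = 0 + 4 = 4)
U(T, B) = 5*B/3
647*U(Z(J), 7) = 647*((5/3)*7) = 647*(35/3) = 22645/3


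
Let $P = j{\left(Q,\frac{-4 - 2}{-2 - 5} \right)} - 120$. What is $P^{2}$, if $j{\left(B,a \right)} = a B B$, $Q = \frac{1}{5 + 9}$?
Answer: $\frac{6776088489}{470596} \approx 14399.0$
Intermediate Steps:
$Q = \frac{1}{14} \approx 0.071429$
$j{\left(B,a \right)} = a B^{2}$ ($j{\left(B,a \right)} = B a B = a B^{2}$)
$P = - \frac{82317}{686}$ ($P = \frac{\left(-4 - 2\right) \frac{1}{-2 - 5}}{196} - 120 = - \frac{6}{-7} \cdot \frac{1}{196} - 120 = \left(-6\right) \left(- \frac{1}{7}\right) \frac{1}{196} - 120 = \frac{6}{7} \cdot \frac{1}{196} - 120 = \frac{3}{686} - 120 = - \frac{82317}{686} \approx -120.0$)
$P^{2} = \left(- \frac{82317}{686}\right)^{2} = \frac{6776088489}{470596}$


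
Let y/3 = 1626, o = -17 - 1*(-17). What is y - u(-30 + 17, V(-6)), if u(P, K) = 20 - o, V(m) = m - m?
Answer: 4858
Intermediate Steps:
V(m) = 0
o = 0 (o = -17 + 17 = 0)
u(P, K) = 20 (u(P, K) = 20 - 1*0 = 20 + 0 = 20)
y = 4878 (y = 3*1626 = 4878)
y - u(-30 + 17, V(-6)) = 4878 - 1*20 = 4878 - 20 = 4858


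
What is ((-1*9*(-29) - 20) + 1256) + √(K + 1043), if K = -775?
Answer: 1497 + 2*√67 ≈ 1513.4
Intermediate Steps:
((-1*9*(-29) - 20) + 1256) + √(K + 1043) = ((-1*9*(-29) - 20) + 1256) + √(-775 + 1043) = ((-9*(-29) - 20) + 1256) + √268 = ((261 - 20) + 1256) + 2*√67 = (241 + 1256) + 2*√67 = 1497 + 2*√67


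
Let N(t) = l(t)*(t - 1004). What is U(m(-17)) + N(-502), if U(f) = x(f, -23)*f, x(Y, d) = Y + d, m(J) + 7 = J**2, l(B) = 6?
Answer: 64002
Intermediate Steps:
m(J) = -7 + J**2
N(t) = -6024 + 6*t (N(t) = 6*(t - 1004) = 6*(-1004 + t) = -6024 + 6*t)
U(f) = f*(-23 + f) (U(f) = (f - 23)*f = (-23 + f)*f = f*(-23 + f))
U(m(-17)) + N(-502) = (-7 + (-17)**2)*(-23 + (-7 + (-17)**2)) + (-6024 + 6*(-502)) = (-7 + 289)*(-23 + (-7 + 289)) + (-6024 - 3012) = 282*(-23 + 282) - 9036 = 282*259 - 9036 = 73038 - 9036 = 64002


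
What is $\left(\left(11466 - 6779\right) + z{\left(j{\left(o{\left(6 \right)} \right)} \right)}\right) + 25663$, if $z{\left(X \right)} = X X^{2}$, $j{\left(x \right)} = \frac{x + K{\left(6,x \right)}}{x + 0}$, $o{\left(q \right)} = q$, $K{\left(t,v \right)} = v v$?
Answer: $30693$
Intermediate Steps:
$K{\left(t,v \right)} = v^{2}$
$j{\left(x \right)} = \frac{x + x^{2}}{x}$ ($j{\left(x \right)} = \frac{x + x^{2}}{x + 0} = \frac{x + x^{2}}{x}$)
$z{\left(X \right)} = X^{3}$
$\left(\left(11466 - 6779\right) + z{\left(j{\left(o{\left(6 \right)} \right)} \right)}\right) + 25663 = \left(\left(11466 - 6779\right) + \left(1 + 6\right)^{3}\right) + 25663 = \left(4687 + 7^{3}\right) + 25663 = \left(4687 + 343\right) + 25663 = 5030 + 25663 = 30693$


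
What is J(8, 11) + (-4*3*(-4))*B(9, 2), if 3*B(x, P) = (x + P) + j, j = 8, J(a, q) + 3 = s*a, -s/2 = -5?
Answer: 381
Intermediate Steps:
s = 10 (s = -2*(-5) = 10)
J(a, q) = -3 + 10*a
B(x, P) = 8/3 + P/3 + x/3 (B(x, P) = ((x + P) + 8)/3 = ((P + x) + 8)/3 = (8 + P + x)/3 = 8/3 + P/3 + x/3)
J(8, 11) + (-4*3*(-4))*B(9, 2) = (-3 + 10*8) + (-4*3*(-4))*(8/3 + (⅓)*2 + (⅓)*9) = (-3 + 80) + (-12*(-4))*(8/3 + ⅔ + 3) = 77 + 48*(19/3) = 77 + 304 = 381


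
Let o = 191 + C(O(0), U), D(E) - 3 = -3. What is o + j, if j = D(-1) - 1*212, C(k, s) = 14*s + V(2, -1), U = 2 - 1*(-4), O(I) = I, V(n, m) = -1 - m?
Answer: 63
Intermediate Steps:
D(E) = 0 (D(E) = 3 - 3 = 0)
U = 6 (U = 2 + 4 = 6)
C(k, s) = 14*s (C(k, s) = 14*s + (-1 - 1*(-1)) = 14*s + (-1 + 1) = 14*s + 0 = 14*s)
j = -212 (j = 0 - 1*212 = 0 - 212 = -212)
o = 275 (o = 191 + 14*6 = 191 + 84 = 275)
o + j = 275 - 212 = 63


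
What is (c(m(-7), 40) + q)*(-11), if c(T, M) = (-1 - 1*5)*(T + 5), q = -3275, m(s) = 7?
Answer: 36817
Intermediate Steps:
c(T, M) = -30 - 6*T (c(T, M) = (-1 - 5)*(5 + T) = -6*(5 + T) = -30 - 6*T)
(c(m(-7), 40) + q)*(-11) = ((-30 - 6*7) - 3275)*(-11) = ((-30 - 42) - 3275)*(-11) = (-72 - 3275)*(-11) = -3347*(-11) = 36817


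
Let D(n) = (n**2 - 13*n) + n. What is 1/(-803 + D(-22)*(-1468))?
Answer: -1/1098867 ≈ -9.1003e-7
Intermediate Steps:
D(n) = n**2 - 12*n
1/(-803 + D(-22)*(-1468)) = 1/(-803 - 22*(-12 - 22)*(-1468)) = 1/(-803 - 22*(-34)*(-1468)) = 1/(-803 + 748*(-1468)) = 1/(-803 - 1098064) = 1/(-1098867) = -1/1098867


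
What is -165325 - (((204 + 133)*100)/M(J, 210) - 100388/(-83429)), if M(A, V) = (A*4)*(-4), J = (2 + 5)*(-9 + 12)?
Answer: -1157909094967/7008036 ≈ -1.6523e+5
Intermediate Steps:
J = 21 (J = 7*3 = 21)
M(A, V) = -16*A (M(A, V) = (4*A)*(-4) = -16*A)
-165325 - (((204 + 133)*100)/M(J, 210) - 100388/(-83429)) = -165325 - (((204 + 133)*100)/((-16*21)) - 100388/(-83429)) = -165325 - ((337*100)/(-336) - 100388*(-1/83429)) = -165325 - (33700*(-1/336) + 100388/83429) = -165325 - (-8425/84 + 100388/83429) = -165325 - 1*(-694456733/7008036) = -165325 + 694456733/7008036 = -1157909094967/7008036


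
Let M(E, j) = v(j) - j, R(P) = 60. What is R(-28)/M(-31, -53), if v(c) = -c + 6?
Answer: 15/28 ≈ 0.53571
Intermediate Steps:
v(c) = 6 - c
M(E, j) = 6 - 2*j (M(E, j) = (6 - j) - j = 6 - 2*j)
R(-28)/M(-31, -53) = 60/(6 - 2*(-53)) = 60/(6 + 106) = 60/112 = 60*(1/112) = 15/28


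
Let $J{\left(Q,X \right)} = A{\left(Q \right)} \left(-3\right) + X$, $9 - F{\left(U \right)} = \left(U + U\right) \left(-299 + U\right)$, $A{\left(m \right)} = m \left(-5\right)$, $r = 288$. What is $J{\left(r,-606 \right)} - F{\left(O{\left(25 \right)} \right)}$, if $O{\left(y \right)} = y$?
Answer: $-9995$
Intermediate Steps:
$A{\left(m \right)} = - 5 m$
$F{\left(U \right)} = 9 - 2 U \left(-299 + U\right)$ ($F{\left(U \right)} = 9 - \left(U + U\right) \left(-299 + U\right) = 9 - 2 U \left(-299 + U\right)$)
$J{\left(Q,X \right)} = X + 15 Q$ ($J{\left(Q,X \right)} = - 5 Q \left(-3\right) + X = 15 Q + X = X + 15 Q$)
$J{\left(r,-606 \right)} - F{\left(O{\left(25 \right)} \right)} = \left(-606 + 15 \cdot 288\right) - \left(9 - 2 \cdot 25^{2} + 598 \cdot 25\right) = \left(-606 + 4320\right) - \left(9 - 1250 + 14950\right) = 3714 - \left(9 - 1250 + 14950\right) = 3714 - 13709 = -9995$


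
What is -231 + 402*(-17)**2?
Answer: 115947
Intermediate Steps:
-231 + 402*(-17)**2 = -231 + 402*289 = -231 + 116178 = 115947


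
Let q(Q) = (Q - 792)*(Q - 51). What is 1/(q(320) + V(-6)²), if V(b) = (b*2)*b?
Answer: -1/121784 ≈ -8.2113e-6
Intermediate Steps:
V(b) = 2*b² (V(b) = (2*b)*b = 2*b²)
q(Q) = (-792 + Q)*(-51 + Q)
1/(q(320) + V(-6)²) = 1/((40392 + 320² - 843*320) + (2*(-6)²)²) = 1/((40392 + 102400 - 269760) + (2*36)²) = 1/(-126968 + 72²) = 1/(-126968 + 5184) = 1/(-121784) = -1/121784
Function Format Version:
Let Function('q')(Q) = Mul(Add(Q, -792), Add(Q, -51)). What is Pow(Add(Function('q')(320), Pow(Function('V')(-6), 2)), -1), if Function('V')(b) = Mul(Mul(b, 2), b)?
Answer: Rational(-1, 121784) ≈ -8.2113e-6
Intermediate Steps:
Function('V')(b) = Mul(2, Pow(b, 2)) (Function('V')(b) = Mul(Mul(2, b), b) = Mul(2, Pow(b, 2)))
Function('q')(Q) = Mul(Add(-792, Q), Add(-51, Q))
Pow(Add(Function('q')(320), Pow(Function('V')(-6), 2)), -1) = Pow(Add(Add(40392, Pow(320, 2), Mul(-843, 320)), Pow(Mul(2, Pow(-6, 2)), 2)), -1) = Pow(Add(Add(40392, 102400, -269760), Pow(Mul(2, 36), 2)), -1) = Pow(Add(-126968, Pow(72, 2)), -1) = Pow(Add(-126968, 5184), -1) = Pow(-121784, -1) = Rational(-1, 121784)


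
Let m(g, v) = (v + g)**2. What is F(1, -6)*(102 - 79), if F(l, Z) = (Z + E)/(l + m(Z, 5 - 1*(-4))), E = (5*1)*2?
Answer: 46/5 ≈ 9.2000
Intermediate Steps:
m(g, v) = (g + v)**2
E = 10 (E = 5*2 = 10)
F(l, Z) = (10 + Z)/(l + (9 + Z)**2) (F(l, Z) = (Z + 10)/(l + (Z + (5 - 1*(-4)))**2) = (10 + Z)/(l + (Z + (5 + 4))**2) = (10 + Z)/(l + (Z + 9)**2) = (10 + Z)/(l + (9 + Z)**2))
F(1, -6)*(102 - 79) = ((10 - 6)/(1 + (9 - 6)**2))*(102 - 79) = (4/(1 + 3**2))*23 = (4/(1 + 9))*23 = (4/10)*23 = ((1/10)*4)*23 = (2/5)*23 = 46/5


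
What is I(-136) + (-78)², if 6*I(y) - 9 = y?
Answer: 36377/6 ≈ 6062.8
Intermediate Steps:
I(y) = 3/2 + y/6
I(-136) + (-78)² = (3/2 + (⅙)*(-136)) + (-78)² = (3/2 - 68/3) + 6084 = -127/6 + 6084 = 36377/6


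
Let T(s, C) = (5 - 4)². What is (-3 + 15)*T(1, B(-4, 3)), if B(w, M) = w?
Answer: 12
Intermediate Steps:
T(s, C) = 1 (T(s, C) = 1² = 1)
(-3 + 15)*T(1, B(-4, 3)) = (-3 + 15)*1 = 12*1 = 12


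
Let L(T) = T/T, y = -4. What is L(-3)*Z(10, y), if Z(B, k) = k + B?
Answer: 6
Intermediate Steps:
Z(B, k) = B + k
L(T) = 1
L(-3)*Z(10, y) = 1*(10 - 4) = 1*6 = 6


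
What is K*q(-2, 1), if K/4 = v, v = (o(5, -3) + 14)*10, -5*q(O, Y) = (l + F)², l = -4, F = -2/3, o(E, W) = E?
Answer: -29792/9 ≈ -3310.2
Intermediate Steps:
F = -⅔ (F = -2*⅓ = -⅔ ≈ -0.66667)
q(O, Y) = -196/45 (q(O, Y) = -(-4 - ⅔)²/5 = -(-14/3)²/5 = -⅕*196/9 = -196/45)
v = 190 (v = (5 + 14)*10 = 19*10 = 190)
K = 760 (K = 4*190 = 760)
K*q(-2, 1) = 760*(-196/45) = -29792/9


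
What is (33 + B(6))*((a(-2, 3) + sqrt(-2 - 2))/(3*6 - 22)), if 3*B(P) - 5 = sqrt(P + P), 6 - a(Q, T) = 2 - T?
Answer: -(7 + 2*I)*(52 + sqrt(3))/6 ≈ -62.687 - 17.911*I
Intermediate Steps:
a(Q, T) = 4 + T (a(Q, T) = 6 - (2 - T) = 6 + (-2 + T) = 4 + T)
B(P) = 5/3 + sqrt(2)*sqrt(P)/3 (B(P) = 5/3 + sqrt(P + P)/3 = 5/3 + sqrt(2*P)/3 = 5/3 + (sqrt(2)*sqrt(P))/3 = 5/3 + sqrt(2)*sqrt(P)/3)
(33 + B(6))*((a(-2, 3) + sqrt(-2 - 2))/(3*6 - 22)) = (33 + (5/3 + sqrt(2)*sqrt(6)/3))*(((4 + 3) + sqrt(-2 - 2))/(3*6 - 22)) = (33 + (5/3 + 2*sqrt(3)/3))*((7 + sqrt(-4))/(18 - 22)) = (104/3 + 2*sqrt(3)/3)*((7 + 2*I)/(-4)) = (104/3 + 2*sqrt(3)/3)*((7 + 2*I)*(-1/4)) = (104/3 + 2*sqrt(3)/3)*(-7/4 - I/2) = (-7/4 - I/2)*(104/3 + 2*sqrt(3)/3)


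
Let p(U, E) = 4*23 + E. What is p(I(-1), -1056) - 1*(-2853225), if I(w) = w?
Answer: 2852261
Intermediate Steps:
p(U, E) = 92 + E
p(I(-1), -1056) - 1*(-2853225) = (92 - 1056) - 1*(-2853225) = -964 + 2853225 = 2852261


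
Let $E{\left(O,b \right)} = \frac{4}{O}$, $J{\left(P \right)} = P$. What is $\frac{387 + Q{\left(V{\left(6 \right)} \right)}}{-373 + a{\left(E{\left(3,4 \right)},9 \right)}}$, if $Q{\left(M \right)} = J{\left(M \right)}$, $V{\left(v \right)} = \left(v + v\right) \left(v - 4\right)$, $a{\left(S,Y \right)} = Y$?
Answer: $- \frac{411}{364} \approx -1.1291$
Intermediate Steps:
$V{\left(v \right)} = 2 v \left(-4 + v\right)$
$Q{\left(M \right)} = M$
$\frac{387 + Q{\left(V{\left(6 \right)} \right)}}{-373 + a{\left(E{\left(3,4 \right)},9 \right)}} = \frac{387 + 2 \cdot 6 \left(-4 + 6\right)}{-373 + 9} = \frac{387 + 2 \cdot 6 \cdot 2}{-364} = \left(387 + 24\right) \left(- \frac{1}{364}\right) = 411 \left(- \frac{1}{364}\right) = - \frac{411}{364}$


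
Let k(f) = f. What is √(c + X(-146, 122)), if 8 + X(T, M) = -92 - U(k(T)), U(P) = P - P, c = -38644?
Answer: 2*I*√9686 ≈ 196.83*I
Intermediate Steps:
U(P) = 0
X(T, M) = -100 (X(T, M) = -8 + (-92 - 1*0) = -8 + (-92 + 0) = -8 - 92 = -100)
√(c + X(-146, 122)) = √(-38644 - 100) = √(-38744) = 2*I*√9686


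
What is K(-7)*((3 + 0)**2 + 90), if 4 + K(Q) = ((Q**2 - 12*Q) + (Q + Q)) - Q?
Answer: 12078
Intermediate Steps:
K(Q) = -4 + Q**2 - 11*Q (K(Q) = -4 + (((Q**2 - 12*Q) + (Q + Q)) - Q) = -4 + (((Q**2 - 12*Q) + 2*Q) - Q) = -4 + ((Q**2 - 10*Q) - Q) = -4 + (Q**2 - 11*Q) = -4 + Q**2 - 11*Q)
K(-7)*((3 + 0)**2 + 90) = (-4 + (-7)**2 - 11*(-7))*((3 + 0)**2 + 90) = (-4 + 49 + 77)*(3**2 + 90) = 122*(9 + 90) = 122*99 = 12078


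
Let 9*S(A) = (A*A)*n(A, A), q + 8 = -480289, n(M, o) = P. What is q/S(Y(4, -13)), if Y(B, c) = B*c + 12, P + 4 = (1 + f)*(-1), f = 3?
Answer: 4322673/12800 ≈ 337.71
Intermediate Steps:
P = -8 (P = -4 + (1 + 3)*(-1) = -4 + 4*(-1) = -4 - 4 = -8)
n(M, o) = -8
q = -480297 (q = -8 - 480289 = -480297)
Y(B, c) = 12 + B*c
S(A) = -8*A²/9 (S(A) = ((A*A)*(-8))/9 = (A²*(-8))/9 = (-8*A²)/9 = -8*A²/9)
q/S(Y(4, -13)) = -480297*(-9/(8*(12 + 4*(-13))²)) = -480297*(-9/(8*(12 - 52)²)) = -480297/((-8/9*(-40)²)) = -480297/((-8/9*1600)) = -480297/(-12800/9) = -480297*(-9/12800) = 4322673/12800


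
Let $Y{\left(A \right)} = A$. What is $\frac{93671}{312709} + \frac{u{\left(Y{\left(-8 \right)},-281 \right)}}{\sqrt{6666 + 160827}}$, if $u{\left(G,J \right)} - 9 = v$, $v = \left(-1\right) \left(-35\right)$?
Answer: $\frac{93671}{312709} + \frac{44 \sqrt{167493}}{167493} \approx 0.40706$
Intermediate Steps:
$v = 35$
$u{\left(G,J \right)} = 44$ ($u{\left(G,J \right)} = 9 + 35 = 44$)
$\frac{93671}{312709} + \frac{u{\left(Y{\left(-8 \right)},-281 \right)}}{\sqrt{6666 + 160827}} = \frac{93671}{312709} + \frac{44}{\sqrt{6666 + 160827}} = 93671 \cdot \frac{1}{312709} + \frac{44}{\sqrt{167493}} = \frac{93671}{312709} + 44 \frac{\sqrt{167493}}{167493} = \frac{93671}{312709} + \frac{44 \sqrt{167493}}{167493}$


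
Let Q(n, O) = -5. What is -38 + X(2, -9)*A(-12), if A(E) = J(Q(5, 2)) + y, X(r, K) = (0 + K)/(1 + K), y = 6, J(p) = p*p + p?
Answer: -35/4 ≈ -8.7500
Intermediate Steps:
J(p) = p + p**2 (J(p) = p**2 + p = p + p**2)
X(r, K) = K/(1 + K)
A(E) = 26 (A(E) = -5*(1 - 5) + 6 = -5*(-4) + 6 = 20 + 6 = 26)
-38 + X(2, -9)*A(-12) = -38 - 9/(1 - 9)*26 = -38 - 9/(-8)*26 = -38 - 9*(-1/8)*26 = -38 + (9/8)*26 = -38 + 117/4 = -35/4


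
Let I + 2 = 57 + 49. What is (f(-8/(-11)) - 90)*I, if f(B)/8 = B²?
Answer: -1079312/121 ≈ -8919.9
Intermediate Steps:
I = 104 (I = -2 + (57 + 49) = -2 + 106 = 104)
f(B) = 8*B²
(f(-8/(-11)) - 90)*I = (8*(-8/(-11))² - 90)*104 = (8*(-8*(-1/11))² - 90)*104 = (8*(8/11)² - 90)*104 = (8*(64/121) - 90)*104 = (512/121 - 90)*104 = -10378/121*104 = -1079312/121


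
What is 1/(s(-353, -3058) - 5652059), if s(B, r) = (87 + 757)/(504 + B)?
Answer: -151/853460065 ≈ -1.7693e-7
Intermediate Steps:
s(B, r) = 844/(504 + B)
1/(s(-353, -3058) - 5652059) = 1/(844/(504 - 353) - 5652059) = 1/(844/151 - 5652059) = 1/(-853460065/151) = -151/853460065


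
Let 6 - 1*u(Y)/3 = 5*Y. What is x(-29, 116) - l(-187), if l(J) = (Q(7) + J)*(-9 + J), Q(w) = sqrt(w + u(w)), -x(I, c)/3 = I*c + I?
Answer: -26473 + 784*I*sqrt(5) ≈ -26473.0 + 1753.1*I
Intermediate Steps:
x(I, c) = -3*I - 3*I*c (x(I, c) = -3*(I*c + I) = -3*(I + I*c) = -3*I - 3*I*c)
u(Y) = 18 - 15*Y
Q(w) = sqrt(18 - 14*w) (Q(w) = sqrt(w + (18 - 15*w)) = sqrt(18 - 14*w))
l(J) = (-9 + J)*(J + 4*I*sqrt(5)) (l(J) = (sqrt(18 - 14*7) + J)*(-9 + J) = (sqrt(18 - 98) + J)*(-9 + J) = (sqrt(-80) + J)*(-9 + J) = (4*I*sqrt(5) + J)*(-9 + J) = (J + 4*I*sqrt(5))*(-9 + J) = (-9 + J)*(J + 4*I*sqrt(5)))
x(-29, 116) - l(-187) = -3*(-29)*(1 + 116) - ((-187)**2 - 9*(-187) - 36*I*sqrt(5) + 4*I*(-187)*sqrt(5)) = -3*(-29)*117 - (34969 + 1683 - 36*I*sqrt(5) - 748*I*sqrt(5)) = 10179 - (36652 - 784*I*sqrt(5)) = 10179 + (-36652 + 784*I*sqrt(5)) = -26473 + 784*I*sqrt(5)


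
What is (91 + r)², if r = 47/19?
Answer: 3154176/361 ≈ 8737.3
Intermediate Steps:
r = 47/19 (r = 47*(1/19) = 47/19 ≈ 2.4737)
(91 + r)² = (91 + 47/19)² = (1776/19)² = 3154176/361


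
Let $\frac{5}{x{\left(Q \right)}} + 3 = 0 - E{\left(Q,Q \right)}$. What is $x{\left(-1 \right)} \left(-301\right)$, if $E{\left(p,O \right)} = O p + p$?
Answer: $\frac{1505}{3} \approx 501.67$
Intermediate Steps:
$E{\left(p,O \right)} = p + O p$
$x{\left(Q \right)} = \frac{5}{-3 - Q \left(1 + Q\right)}$ ($x{\left(Q \right)} = \frac{5}{-3 + \left(0 - Q \left(1 + Q\right)\right)} = \frac{5}{-3 - Q \left(1 + Q\right)}$)
$x{\left(-1 \right)} \left(-301\right) = - \frac{5}{3 - \left(1 - 1\right)} \left(-301\right) = - \frac{5}{3 - 0} \left(-301\right) = - \frac{5}{3 + 0} \left(-301\right) = - \frac{5}{3} \left(-301\right) = \left(-5\right) \frac{1}{3} \left(-301\right) = \left(- \frac{5}{3}\right) \left(-301\right) = \frac{1505}{3}$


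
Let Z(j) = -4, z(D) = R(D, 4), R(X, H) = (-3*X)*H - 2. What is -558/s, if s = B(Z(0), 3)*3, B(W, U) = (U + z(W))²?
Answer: -186/2401 ≈ -0.077468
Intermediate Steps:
R(X, H) = -2 - 3*H*X (R(X, H) = -3*H*X - 2 = -2 - 3*H*X)
z(D) = -2 - 12*D (z(D) = -2 - 3*4*D = -2 - 12*D)
B(W, U) = (-2 + U - 12*W)² (B(W, U) = (U + (-2 - 12*W))² = (-2 + U - 12*W)²)
s = 7203 (s = (2 - 1*3 + 12*(-4))²*3 = (2 - 3 - 48)²*3 = (-49)²*3 = 2401*3 = 7203)
-558/s = -558/7203 = -558*1/7203 = -186/2401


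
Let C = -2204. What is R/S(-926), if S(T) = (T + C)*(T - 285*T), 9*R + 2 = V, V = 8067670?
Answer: -2016917/1852064820 ≈ -0.0010890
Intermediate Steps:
R = 8067668/9 (R = -2/9 + (⅑)*8067670 = -2/9 + 8067670/9 = 8067668/9 ≈ 8.9641e+5)
S(T) = -284*T*(-2204 + T) (S(T) = (T - 2204)*(T - 285*T) = (-2204 + T)*(-284*T) = -284*T*(-2204 + T))
R/S(-926) = 8067668/(9*((284*(-926)*(2204 - 1*(-926))))) = 8067668/(9*((284*(-926)*(2204 + 926)))) = 8067668/(9*((284*(-926)*3130))) = (8067668/9)/(-823139920) = (8067668/9)*(-1/823139920) = -2016917/1852064820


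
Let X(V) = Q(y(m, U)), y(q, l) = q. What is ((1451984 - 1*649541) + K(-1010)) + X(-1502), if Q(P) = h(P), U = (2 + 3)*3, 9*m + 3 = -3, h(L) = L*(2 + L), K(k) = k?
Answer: 7212889/9 ≈ 8.0143e+5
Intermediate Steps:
m = -2/3 (m = -1/3 + (1/9)*(-3) = -1/3 - 1/3 = -2/3 ≈ -0.66667)
U = 15 (U = 5*3 = 15)
Q(P) = P*(2 + P)
X(V) = -8/9 (X(V) = -2*(2 - 2/3)/3 = -2/3*4/3 = -8/9)
((1451984 - 1*649541) + K(-1010)) + X(-1502) = ((1451984 - 1*649541) - 1010) - 8/9 = ((1451984 - 649541) - 1010) - 8/9 = (802443 - 1010) - 8/9 = 801433 - 8/9 = 7212889/9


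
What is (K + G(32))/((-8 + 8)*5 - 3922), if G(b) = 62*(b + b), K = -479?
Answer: -3489/3922 ≈ -0.88960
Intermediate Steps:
G(b) = 124*b (G(b) = 62*(2*b) = 124*b)
(K + G(32))/((-8 + 8)*5 - 3922) = (-479 + 124*32)/((-8 + 8)*5 - 3922) = (-479 + 3968)/(0*5 - 3922) = 3489/(0 - 3922) = 3489/(-3922) = 3489*(-1/3922) = -3489/3922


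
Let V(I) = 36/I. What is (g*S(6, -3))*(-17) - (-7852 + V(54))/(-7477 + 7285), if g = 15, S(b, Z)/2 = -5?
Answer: 722623/288 ≈ 2509.1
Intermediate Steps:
S(b, Z) = -10 (S(b, Z) = 2*(-5) = -10)
(g*S(6, -3))*(-17) - (-7852 + V(54))/(-7477 + 7285) = (15*(-10))*(-17) - (-7852 + 36/54)/(-7477 + 7285) = -150*(-17) - (-7852 + 36*(1/54))/(-192) = 2550 - (-7852 + 2/3)*(-1)/192 = 2550 - (-23554)*(-1)/(3*192) = 2550 - 1*11777/288 = 2550 - 11777/288 = 722623/288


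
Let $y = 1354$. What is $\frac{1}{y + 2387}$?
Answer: $\frac{1}{3741} \approx 0.00026731$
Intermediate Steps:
$\frac{1}{y + 2387} = \frac{1}{1354 + 2387} = \frac{1}{3741}$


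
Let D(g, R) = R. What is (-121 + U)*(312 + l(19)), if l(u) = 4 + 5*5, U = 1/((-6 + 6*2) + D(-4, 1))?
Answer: -288486/7 ≈ -41212.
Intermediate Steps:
U = ⅐ (U = 1/((-6 + 6*2) + 1) = 1/((-6 + 12) + 1) = 1/(6 + 1) = 1/7 = ⅐ ≈ 0.14286)
l(u) = 29 (l(u) = 4 + 25 = 29)
(-121 + U)*(312 + l(19)) = (-121 + ⅐)*(312 + 29) = -846/7*341 = -288486/7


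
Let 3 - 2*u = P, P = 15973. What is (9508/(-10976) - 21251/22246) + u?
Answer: -4974895287/622888 ≈ -7986.8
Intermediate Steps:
u = -7985 (u = 3/2 - ½*15973 = 3/2 - 15973/2 = -7985)
(9508/(-10976) - 21251/22246) + u = (9508/(-10976) - 21251/22246) - 7985 = (9508*(-1/10976) - 21251*1/22246) - 7985 = (-2377/2744 - 21251/22246) - 7985 = -1134607/622888 - 7985 = -4974895287/622888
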